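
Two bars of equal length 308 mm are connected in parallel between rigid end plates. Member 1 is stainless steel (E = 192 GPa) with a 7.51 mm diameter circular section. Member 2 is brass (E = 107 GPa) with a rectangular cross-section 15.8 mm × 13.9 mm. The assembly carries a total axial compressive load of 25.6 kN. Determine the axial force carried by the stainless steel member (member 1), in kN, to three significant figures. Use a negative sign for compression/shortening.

-6.80 kN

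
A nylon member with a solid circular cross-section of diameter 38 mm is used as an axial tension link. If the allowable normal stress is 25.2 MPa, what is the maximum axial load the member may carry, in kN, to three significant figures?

28.6 kN

A = 1134 mm².
P_max = σ_allow · A = 25.2 · 1134 = 28580 N = 28.58 kN.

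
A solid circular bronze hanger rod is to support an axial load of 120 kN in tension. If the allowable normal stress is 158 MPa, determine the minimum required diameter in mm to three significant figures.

Required area A ≥ P/σ_allow = 120000/158 = 759.5 mm².
For a solid circular section, d ≥ √(4A/π) = 31.1 mm.

31.1 mm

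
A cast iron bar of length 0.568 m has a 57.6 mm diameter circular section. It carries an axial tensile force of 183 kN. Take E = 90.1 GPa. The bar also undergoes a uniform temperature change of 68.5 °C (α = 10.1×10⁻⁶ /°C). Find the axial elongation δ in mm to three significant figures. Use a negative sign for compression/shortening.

A = 2606 mm².
δ_mech = NL/(AE) = 183000·568/(2606·90100) = 0.4427 mm.
δ_thermal = αLΔT = 10.1e-6·568·68.5 = 0.393 mm.
δ = δ_mech + δ_thermal = 0.8357 mm.

0.836 mm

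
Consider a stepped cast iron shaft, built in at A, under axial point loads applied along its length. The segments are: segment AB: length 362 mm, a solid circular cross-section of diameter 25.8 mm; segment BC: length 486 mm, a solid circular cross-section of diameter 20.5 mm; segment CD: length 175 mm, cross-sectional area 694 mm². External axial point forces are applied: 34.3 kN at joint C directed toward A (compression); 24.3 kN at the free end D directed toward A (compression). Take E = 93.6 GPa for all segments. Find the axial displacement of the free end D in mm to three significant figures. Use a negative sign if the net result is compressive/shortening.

Internal axial forces (sectioning from the free end, tension +): N_CD = -24.3 kN, N_BC = -58.6 kN, N_AB = -58.6 kN.
A_AB = 522.8 mm².
A_BC = 330.1 mm².
δ_AB = -58600·362/(522.8·93600) = -0.4335 mm
δ_BC = -58600·486/(330.1·93600) = -0.9219 mm
δ_CD = -24300·175/(694·93600) = -0.06546 mm
δ = Σδ_i = -1.421 mm.

-1.42 mm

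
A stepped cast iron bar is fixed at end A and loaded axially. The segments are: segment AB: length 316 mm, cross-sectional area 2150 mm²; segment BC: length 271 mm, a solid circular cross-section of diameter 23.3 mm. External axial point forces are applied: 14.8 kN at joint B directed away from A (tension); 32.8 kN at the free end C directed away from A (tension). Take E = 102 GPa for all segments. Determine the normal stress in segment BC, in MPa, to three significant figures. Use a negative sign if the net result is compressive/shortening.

76.9 MPa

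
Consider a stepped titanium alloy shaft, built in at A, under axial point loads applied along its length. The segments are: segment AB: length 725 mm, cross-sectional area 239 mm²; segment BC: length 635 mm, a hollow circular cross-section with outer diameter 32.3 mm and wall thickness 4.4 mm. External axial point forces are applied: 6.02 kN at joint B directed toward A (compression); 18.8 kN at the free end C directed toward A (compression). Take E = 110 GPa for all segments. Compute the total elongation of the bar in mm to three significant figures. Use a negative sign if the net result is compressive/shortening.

-0.966 mm

Internal axial forces (sectioning from the free end, tension +): N_BC = -18.8 kN, N_AB = -24.82 kN.
A_BC = 385.7 mm².
δ_AB = -24820·725/(239·110000) = -0.6845 mm
δ_BC = -18800·635/(385.7·110000) = -0.2814 mm
δ = Σδ_i = -0.9659 mm.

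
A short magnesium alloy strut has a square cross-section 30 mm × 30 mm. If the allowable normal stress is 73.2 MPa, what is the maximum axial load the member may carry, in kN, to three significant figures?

65.9 kN

A = 900 mm².
P_max = σ_allow · A = 73.2 · 900 = 65880 N = 65.88 kN.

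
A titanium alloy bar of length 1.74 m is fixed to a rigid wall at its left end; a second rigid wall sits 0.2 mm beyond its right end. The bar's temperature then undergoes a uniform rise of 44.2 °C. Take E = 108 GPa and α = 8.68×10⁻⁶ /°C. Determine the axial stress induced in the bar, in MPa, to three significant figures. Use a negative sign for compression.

Free thermal expansion αLΔT = 8.68e-6 · 1740 · 44.2 = 0.6676 mm.
The walls engage after the gap closes; constrained expansion = 0.6676 − 0.2 = 0.4676 mm.
The walls impose strain ε = −(0.4676)/1740 = -2.6871e-04; σ = Eε = 108000 · -2.6871e-04 = -29.02 MPa.

-29.0 MPa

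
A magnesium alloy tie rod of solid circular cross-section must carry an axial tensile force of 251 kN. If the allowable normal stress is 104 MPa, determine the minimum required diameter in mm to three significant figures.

55.4 mm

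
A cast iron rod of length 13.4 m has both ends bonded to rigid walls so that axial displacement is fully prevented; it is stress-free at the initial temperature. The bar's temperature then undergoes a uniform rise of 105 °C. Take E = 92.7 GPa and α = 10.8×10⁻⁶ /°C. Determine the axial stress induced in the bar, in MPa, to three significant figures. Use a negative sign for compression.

-105 MPa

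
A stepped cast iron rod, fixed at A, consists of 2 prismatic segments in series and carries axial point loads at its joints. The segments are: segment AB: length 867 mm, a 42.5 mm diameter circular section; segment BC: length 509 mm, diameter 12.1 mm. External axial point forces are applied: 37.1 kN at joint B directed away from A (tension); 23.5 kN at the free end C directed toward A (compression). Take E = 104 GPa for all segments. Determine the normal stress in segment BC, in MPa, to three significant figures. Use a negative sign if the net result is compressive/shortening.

-204 MPa

Internal axial forces (sectioning from the free end, tension +): N_BC = -23.5 kN, N_AB = 13.6 kN.
A_BC = 115 mm².
σ_BC = N_BC/A_BC = -23500/115 = -204.4 MPa.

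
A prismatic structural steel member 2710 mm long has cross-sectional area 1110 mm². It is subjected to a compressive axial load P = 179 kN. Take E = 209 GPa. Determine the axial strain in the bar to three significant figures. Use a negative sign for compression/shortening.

σ = N/A = -161.3 MPa; ε = σ/E = -161.3/209000 = -7.716e-04.

-7.72e-04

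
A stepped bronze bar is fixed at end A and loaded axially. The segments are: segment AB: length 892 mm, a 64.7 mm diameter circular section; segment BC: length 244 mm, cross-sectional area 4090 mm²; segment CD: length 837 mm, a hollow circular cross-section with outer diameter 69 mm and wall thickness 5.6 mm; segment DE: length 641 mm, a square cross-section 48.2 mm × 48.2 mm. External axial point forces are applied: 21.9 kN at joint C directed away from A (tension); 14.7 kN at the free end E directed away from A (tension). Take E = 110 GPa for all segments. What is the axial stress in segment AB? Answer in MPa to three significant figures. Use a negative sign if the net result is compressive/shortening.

Internal axial forces (sectioning from the free end, tension +): N_DE = 14.7 kN, N_CD = 14.7 kN, N_BC = 36.6 kN, N_AB = 36.6 kN.
A_AB = 3288 mm².
σ_AB = N_AB/A_AB = 36600/3288 = 11.13 MPa.

11.1 MPa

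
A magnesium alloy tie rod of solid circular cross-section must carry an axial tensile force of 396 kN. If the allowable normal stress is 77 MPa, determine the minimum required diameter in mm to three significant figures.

Required area A ≥ P/σ_allow = 396000/77 = 5143 mm².
For a solid circular section, d ≥ √(4A/π) = 80.92 mm.

80.9 mm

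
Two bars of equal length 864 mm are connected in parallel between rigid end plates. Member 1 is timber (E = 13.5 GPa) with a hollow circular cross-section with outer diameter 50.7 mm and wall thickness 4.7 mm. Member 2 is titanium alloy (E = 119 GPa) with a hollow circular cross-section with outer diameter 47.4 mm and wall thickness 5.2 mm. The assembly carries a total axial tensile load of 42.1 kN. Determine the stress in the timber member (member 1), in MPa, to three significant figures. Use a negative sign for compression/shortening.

A_1 = 679.2 mm².
A_2 = 689.4 mm².
Equal strain + equilibrium ⇒ each member carries load in proportion to AE: A₁E₁ = 9169000 N, A₂E₂ = 82040000 N, ΣAE = 91210000 N.
σ₁ = P·E₁/ΣAE = 42100·13500/91210000 = 6.231 MPa.

6.23 MPa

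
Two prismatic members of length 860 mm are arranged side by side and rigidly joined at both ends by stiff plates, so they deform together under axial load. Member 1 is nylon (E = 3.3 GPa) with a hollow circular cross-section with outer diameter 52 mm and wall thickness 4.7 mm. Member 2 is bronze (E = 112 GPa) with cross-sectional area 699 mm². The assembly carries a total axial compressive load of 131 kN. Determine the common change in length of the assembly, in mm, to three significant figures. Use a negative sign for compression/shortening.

-1.40 mm

A_1 = 698.4 mm².
Equal strain + equilibrium ⇒ each member carries load in proportion to AE: A₁E₁ = 2305000 N, A₂E₂ = 78290000 N, ΣAE = 80590000 N.
δ = PL/ΣAE = -131000·860/80590000 = -1.398 mm.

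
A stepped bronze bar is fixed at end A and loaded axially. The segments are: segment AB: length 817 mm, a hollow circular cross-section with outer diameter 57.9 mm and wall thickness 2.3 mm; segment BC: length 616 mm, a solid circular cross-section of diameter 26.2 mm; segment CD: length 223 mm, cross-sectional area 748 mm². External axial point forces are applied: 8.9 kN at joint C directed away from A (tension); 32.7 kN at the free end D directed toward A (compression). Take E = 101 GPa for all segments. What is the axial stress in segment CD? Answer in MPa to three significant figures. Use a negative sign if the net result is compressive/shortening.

Internal axial forces (sectioning from the free end, tension +): N_CD = -32.7 kN, N_BC = -23.8 kN, N_AB = -23.8 kN.
σ_CD = N_CD/A_CD = -32700/748 = -43.72 MPa.

-43.7 MPa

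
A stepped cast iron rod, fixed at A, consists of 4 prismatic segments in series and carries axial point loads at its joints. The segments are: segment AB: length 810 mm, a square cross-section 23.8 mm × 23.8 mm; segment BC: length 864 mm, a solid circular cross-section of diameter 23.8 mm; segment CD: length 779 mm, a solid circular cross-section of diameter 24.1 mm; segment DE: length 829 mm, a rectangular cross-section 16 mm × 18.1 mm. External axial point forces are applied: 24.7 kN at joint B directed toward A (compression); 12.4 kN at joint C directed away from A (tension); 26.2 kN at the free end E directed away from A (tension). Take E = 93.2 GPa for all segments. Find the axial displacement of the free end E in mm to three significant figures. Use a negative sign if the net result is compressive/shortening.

2.30 mm

Internal axial forces (sectioning from the free end, tension +): N_DE = 26.2 kN, N_CD = 26.2 kN, N_BC = 38.6 kN, N_AB = 13.9 kN.
A_AB = 566.4 mm².
A_BC = 444.9 mm².
A_CD = 456.2 mm².
A_DE = 289.6 mm².
δ_AB = 13900·810/(566.4·93200) = 0.2133 mm
δ_BC = 38600·864/(444.9·93200) = 0.8043 mm
δ_CD = 26200·779/(456.2·93200) = 0.4801 mm
δ_DE = 26200·829/(289.6·93200) = 0.8047 mm
δ = Σδ_i = 2.302 mm.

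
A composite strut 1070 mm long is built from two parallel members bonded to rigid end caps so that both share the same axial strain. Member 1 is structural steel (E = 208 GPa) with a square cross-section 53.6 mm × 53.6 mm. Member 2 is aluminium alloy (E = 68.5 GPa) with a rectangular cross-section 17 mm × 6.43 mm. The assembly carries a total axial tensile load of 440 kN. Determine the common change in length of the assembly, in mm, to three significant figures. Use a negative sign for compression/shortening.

A_1 = 2873 mm².
A_2 = 109.3 mm².
Equal strain + equilibrium ⇒ each member carries load in proportion to AE: A₁E₁ = 597600000 N, A₂E₂ = 7488000 N, ΣAE = 605100000 N.
δ = PL/ΣAE = 440000·1070/605100000 = 0.7781 mm.

0.778 mm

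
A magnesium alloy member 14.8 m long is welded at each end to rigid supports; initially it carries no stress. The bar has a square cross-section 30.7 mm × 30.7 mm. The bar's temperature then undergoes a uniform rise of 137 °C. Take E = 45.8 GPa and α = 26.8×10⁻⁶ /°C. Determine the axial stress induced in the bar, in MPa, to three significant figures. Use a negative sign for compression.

-168 MPa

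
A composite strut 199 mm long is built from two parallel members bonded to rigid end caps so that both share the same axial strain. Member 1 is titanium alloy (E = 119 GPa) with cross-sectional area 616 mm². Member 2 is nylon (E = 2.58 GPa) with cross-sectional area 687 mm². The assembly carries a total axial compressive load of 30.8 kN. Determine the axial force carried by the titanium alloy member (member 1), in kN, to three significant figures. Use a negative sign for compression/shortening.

Equal strain + equilibrium ⇒ each member carries load in proportion to AE: A₁E₁ = 73300000 N, A₂E₂ = 1772000 N, ΣAE = 75080000 N.
F₁ = P·A₁E₁/ΣAE = -30800·73300000/75080000 = -30070 N.

-30.1 kN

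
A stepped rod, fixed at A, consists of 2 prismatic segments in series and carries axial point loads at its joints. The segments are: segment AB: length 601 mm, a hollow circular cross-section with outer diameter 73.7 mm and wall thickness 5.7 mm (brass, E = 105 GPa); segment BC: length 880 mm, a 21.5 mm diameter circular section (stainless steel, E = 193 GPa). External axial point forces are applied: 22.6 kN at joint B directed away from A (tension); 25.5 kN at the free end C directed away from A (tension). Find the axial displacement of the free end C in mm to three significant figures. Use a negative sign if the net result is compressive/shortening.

0.546 mm

Internal axial forces (sectioning from the free end, tension +): N_BC = 25.5 kN, N_AB = 48.1 kN.
A_AB = 1218 mm².
A_BC = 363.1 mm².
δ_AB = 48100·601/(1218·105000) = 0.2261 mm
δ_BC = 25500·880/(363.1·193000) = 0.3203 mm
δ = Σδ_i = 0.5464 mm.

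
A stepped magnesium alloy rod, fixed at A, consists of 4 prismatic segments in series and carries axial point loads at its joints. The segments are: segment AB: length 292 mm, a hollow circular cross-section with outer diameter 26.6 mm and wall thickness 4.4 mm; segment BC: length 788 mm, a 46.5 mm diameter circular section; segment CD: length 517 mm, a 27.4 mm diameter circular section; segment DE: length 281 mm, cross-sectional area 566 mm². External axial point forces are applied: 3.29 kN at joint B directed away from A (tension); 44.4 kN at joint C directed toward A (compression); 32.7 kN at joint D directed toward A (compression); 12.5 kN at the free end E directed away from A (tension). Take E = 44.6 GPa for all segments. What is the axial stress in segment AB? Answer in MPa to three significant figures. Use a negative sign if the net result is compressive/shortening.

-200 MPa

Internal axial forces (sectioning from the free end, tension +): N_DE = 12.5 kN, N_CD = -20.2 kN, N_BC = -64.6 kN, N_AB = -61.31 kN.
A_AB = 306.9 mm².
σ_AB = N_AB/A_AB = -61310/306.9 = -199.8 MPa.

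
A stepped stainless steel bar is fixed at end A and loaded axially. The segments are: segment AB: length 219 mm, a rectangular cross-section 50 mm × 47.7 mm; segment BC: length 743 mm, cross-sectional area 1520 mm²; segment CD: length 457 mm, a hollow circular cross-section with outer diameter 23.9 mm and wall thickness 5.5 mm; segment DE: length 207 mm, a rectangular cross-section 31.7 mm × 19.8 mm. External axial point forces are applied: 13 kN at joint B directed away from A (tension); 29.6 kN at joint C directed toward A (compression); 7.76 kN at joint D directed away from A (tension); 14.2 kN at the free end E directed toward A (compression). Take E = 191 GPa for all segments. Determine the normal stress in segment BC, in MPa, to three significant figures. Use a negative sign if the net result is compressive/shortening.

Internal axial forces (sectioning from the free end, tension +): N_DE = -14.2 kN, N_CD = -6.44 kN, N_BC = -36.04 kN, N_AB = -23.04 kN.
σ_BC = N_BC/A_BC = -36040/1520 = -23.71 MPa.

-23.7 MPa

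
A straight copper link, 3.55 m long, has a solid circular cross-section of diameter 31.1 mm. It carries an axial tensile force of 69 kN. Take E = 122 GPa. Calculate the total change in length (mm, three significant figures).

2.64 mm

A = 759.6 mm².
δ_mech = NL/(AE) = 69000·3550/(759.6·122000) = 2.643 mm.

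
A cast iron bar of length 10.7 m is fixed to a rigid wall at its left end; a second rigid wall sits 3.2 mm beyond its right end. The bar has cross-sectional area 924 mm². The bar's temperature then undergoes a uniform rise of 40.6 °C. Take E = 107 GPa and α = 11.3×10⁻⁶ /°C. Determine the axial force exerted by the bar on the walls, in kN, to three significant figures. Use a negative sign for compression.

Free thermal expansion αLΔT = 11.3e-6 · 10700 · 40.6 = 4.909 mm.
The walls engage after the gap closes; constrained expansion = 4.909 − 3.2 = 1.709 mm.
The walls impose strain ε = −(1.709)/10700 = -1.5971e-04; σ = Eε = 107000 · -1.5971e-04 = -17.09 MPa.
Wall reaction R = σ·A = -17.09·924 = -15790 N = -15.79 kN.

-15.8 kN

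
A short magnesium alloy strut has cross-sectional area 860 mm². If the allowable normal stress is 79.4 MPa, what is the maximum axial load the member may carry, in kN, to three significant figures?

68.3 kN

P_max = σ_allow · A = 79.4 · 860 = 68280 N = 68.28 kN.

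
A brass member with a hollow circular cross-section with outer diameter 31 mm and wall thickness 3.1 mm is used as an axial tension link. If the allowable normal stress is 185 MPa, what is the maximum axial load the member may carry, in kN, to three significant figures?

50.3 kN

A = 271.7 mm².
P_max = σ_allow · A = 185 · 271.7 = 50270 N = 50.27 kN.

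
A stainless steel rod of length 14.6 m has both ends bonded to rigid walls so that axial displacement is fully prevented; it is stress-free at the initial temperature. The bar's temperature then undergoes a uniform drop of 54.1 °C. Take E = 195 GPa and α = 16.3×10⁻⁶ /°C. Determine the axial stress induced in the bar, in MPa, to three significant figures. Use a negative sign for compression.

172 MPa

Free thermal expansion αLΔT = 16.3e-6 · 14600 · -54.1 = -12.87 mm.
The walls impose strain ε = −(-12.87)/14600 = 8.8183e-04; σ = Eε = 195000 · 8.8183e-04 = 172 MPa.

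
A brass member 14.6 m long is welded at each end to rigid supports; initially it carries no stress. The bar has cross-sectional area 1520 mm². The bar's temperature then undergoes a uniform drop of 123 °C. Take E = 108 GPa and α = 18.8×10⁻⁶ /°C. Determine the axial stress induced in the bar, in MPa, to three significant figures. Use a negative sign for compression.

250 MPa

Free thermal expansion αLΔT = 18.8e-6 · 14600 · -123 = -33.76 mm.
The walls impose strain ε = −(-33.76)/14600 = 2.3124e-03; σ = Eε = 108000 · 2.3124e-03 = 249.7 MPa.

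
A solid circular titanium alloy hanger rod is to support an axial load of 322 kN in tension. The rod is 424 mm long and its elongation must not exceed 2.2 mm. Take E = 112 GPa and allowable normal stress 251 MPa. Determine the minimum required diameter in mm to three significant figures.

Required area A ≥ P/σ_allow = 322000/251 = 1283 mm².
For a solid circular section, d ≥ √(4A/π) = 40.42 mm.
Elongation limit: A ≥ PL/(Eδ_allow) = 322000·424/(112000·2.2) = 554.1 mm² ⇒ d ≥ 26.56 mm.
The stress limit governs.

40.4 mm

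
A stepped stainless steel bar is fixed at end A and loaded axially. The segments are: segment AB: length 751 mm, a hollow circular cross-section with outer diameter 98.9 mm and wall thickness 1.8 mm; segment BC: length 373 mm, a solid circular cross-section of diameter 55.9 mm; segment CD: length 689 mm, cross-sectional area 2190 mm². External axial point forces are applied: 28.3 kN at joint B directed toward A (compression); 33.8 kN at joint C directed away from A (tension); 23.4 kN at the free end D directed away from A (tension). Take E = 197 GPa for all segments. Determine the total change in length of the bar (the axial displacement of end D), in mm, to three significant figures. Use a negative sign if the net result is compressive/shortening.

0.282 mm

Internal axial forces (sectioning from the free end, tension +): N_CD = 23.4 kN, N_BC = 57.2 kN, N_AB = 28.9 kN.
A_AB = 549.1 mm².
A_BC = 2454 mm².
δ_AB = 28900·751/(549.1·197000) = 0.2006 mm
δ_BC = 57200·373/(2454·197000) = 0.04413 mm
δ_CD = 23400·689/(2190·197000) = 0.03737 mm
δ = Σδ_i = 0.2821 mm.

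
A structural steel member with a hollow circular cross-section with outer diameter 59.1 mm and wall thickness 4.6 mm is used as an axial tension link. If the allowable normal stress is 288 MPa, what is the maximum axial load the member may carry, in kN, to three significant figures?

A = 787.6 mm².
P_max = σ_allow · A = 288 · 787.6 = 226800 N = 226.8 kN.

227 kN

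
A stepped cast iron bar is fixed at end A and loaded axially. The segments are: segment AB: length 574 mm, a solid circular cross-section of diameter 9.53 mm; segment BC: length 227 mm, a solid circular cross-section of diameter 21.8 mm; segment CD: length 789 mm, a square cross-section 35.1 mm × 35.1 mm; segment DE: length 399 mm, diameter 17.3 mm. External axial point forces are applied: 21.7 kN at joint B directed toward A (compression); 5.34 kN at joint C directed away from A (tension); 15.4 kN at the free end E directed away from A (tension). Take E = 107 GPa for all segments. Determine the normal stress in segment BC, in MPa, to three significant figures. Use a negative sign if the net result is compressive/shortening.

55.6 MPa

Internal axial forces (sectioning from the free end, tension +): N_DE = 15.4 kN, N_CD = 15.4 kN, N_BC = 20.74 kN, N_AB = -0.96 kN.
A_BC = 373.3 mm².
σ_BC = N_BC/A_BC = 20740/373.3 = 55.57 MPa.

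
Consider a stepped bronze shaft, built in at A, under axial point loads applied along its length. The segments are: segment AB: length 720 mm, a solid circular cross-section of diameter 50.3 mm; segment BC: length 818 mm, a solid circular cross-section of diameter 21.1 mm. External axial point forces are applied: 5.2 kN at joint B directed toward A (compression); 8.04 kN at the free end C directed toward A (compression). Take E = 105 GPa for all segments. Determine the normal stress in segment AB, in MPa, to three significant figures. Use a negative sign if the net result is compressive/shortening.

-6.66 MPa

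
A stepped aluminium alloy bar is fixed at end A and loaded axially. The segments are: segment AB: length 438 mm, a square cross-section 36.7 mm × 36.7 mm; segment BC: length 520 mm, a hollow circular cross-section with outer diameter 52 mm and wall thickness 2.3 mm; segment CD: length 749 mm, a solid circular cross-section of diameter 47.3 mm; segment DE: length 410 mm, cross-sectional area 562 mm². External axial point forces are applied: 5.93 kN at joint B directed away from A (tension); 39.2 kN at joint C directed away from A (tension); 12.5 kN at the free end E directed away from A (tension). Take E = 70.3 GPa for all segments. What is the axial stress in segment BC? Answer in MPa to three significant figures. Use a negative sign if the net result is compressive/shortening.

Internal axial forces (sectioning from the free end, tension +): N_DE = 12.5 kN, N_CD = 12.5 kN, N_BC = 51.7 kN, N_AB = 57.63 kN.
A_BC = 359.1 mm².
σ_BC = N_BC/A_BC = 51700/359.1 = 144 MPa.

144 MPa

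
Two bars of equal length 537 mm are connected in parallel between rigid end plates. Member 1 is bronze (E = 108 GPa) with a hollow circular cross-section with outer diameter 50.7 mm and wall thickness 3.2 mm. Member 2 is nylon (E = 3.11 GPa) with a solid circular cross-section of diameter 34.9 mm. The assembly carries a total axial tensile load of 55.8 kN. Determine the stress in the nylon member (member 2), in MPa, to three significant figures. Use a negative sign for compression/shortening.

3.18 MPa

A_1 = 477.5 mm².
A_2 = 956.6 mm².
Equal strain + equilibrium ⇒ each member carries load in proportion to AE: A₁E₁ = 51570000 N, A₂E₂ = 2975000 N, ΣAE = 54550000 N.
σ₂ = P·E₂/ΣAE = 55800·3110/54550000 = 3.181 MPa.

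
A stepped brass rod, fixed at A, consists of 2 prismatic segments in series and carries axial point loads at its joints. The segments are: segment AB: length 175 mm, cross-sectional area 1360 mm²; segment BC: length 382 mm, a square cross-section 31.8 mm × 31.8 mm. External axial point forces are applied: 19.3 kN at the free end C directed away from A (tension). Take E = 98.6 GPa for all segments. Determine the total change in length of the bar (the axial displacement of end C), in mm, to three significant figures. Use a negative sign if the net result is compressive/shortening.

Internal axial forces (sectioning from the free end, tension +): N_BC = 19.3 kN, N_AB = 19.3 kN.
A_BC = 1011 mm².
δ_AB = 19300·175/(1360·98600) = 0.02519 mm
δ_BC = 19300·382/(1011·98600) = 0.07394 mm
δ = Σδ_i = 0.09913 mm.

0.0991 mm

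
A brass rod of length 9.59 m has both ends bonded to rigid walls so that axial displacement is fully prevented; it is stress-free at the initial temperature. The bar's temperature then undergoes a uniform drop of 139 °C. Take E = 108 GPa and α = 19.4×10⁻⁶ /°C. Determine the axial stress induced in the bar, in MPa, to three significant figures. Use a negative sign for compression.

291 MPa

Free thermal expansion αLΔT = 19.4e-6 · 9590 · -139 = -25.86 mm.
The walls impose strain ε = −(-25.86)/9590 = 2.6966e-03; σ = Eε = 108000 · 2.6966e-03 = 291.2 MPa.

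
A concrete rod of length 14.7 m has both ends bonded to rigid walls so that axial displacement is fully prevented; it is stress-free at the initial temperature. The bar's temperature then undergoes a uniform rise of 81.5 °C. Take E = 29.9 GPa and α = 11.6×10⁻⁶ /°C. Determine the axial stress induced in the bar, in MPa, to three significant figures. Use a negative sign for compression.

Free thermal expansion αLΔT = 11.6e-6 · 14700 · 81.5 = 13.9 mm.
The walls impose strain ε = −(13.9)/14700 = -9.4540e-04; σ = Eε = 29900 · -9.4540e-04 = -28.27 MPa.

-28.3 MPa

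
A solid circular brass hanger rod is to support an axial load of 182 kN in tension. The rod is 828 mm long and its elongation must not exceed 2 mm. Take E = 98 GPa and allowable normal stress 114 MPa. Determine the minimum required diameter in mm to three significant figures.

Required area A ≥ P/σ_allow = 182000/114 = 1596 mm².
For a solid circular section, d ≥ √(4A/π) = 45.09 mm.
Elongation limit: A ≥ PL/(Eδ_allow) = 182000·828/(98000·2) = 768.9 mm² ⇒ d ≥ 31.29 mm.
The stress limit governs.

45.1 mm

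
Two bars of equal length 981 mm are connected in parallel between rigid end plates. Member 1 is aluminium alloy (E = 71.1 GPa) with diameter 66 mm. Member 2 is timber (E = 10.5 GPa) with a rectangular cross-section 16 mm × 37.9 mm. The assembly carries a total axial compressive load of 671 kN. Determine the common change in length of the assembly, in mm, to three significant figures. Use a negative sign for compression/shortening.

-2.64 mm

A_1 = 3421 mm².
A_2 = 606.4 mm².
Equal strain + equilibrium ⇒ each member carries load in proportion to AE: A₁E₁ = 243200000 N, A₂E₂ = 6367000 N, ΣAE = 249600000 N.
δ = PL/ΣAE = -671000·981/249600000 = -2.637 mm.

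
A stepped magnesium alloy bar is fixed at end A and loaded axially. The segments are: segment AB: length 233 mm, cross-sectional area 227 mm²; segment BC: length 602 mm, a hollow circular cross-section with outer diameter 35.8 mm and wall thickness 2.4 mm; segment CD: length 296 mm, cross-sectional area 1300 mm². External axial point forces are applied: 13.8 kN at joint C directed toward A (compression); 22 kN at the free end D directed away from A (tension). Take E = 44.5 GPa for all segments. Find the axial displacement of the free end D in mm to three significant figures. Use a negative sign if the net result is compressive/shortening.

Internal axial forces (sectioning from the free end, tension +): N_CD = 22 kN, N_BC = 8.2 kN, N_AB = 8.2 kN.
A_BC = 251.8 mm².
δ_AB = 8200·233/(227·44500) = 0.1891 mm
δ_BC = 8200·602/(251.8·44500) = 0.4405 mm
δ_CD = 22000·296/(1300·44500) = 0.1126 mm
δ = Σδ_i = 0.7422 mm.

0.742 mm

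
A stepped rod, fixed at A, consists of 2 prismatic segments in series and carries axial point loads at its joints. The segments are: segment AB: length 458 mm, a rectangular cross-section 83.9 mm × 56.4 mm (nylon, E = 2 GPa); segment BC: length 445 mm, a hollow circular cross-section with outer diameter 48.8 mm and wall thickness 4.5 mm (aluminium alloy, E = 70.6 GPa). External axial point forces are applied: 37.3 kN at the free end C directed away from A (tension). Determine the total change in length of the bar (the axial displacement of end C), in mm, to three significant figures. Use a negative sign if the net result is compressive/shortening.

2.18 mm

Internal axial forces (sectioning from the free end, tension +): N_BC = 37.3 kN, N_AB = 37.3 kN.
A_AB = 4732 mm².
A_BC = 626.3 mm².
δ_AB = 37300·458/(4732·2000) = 1.805 mm
δ_BC = 37300·445/(626.3·70600) = 0.3754 mm
δ = Σδ_i = 2.181 mm.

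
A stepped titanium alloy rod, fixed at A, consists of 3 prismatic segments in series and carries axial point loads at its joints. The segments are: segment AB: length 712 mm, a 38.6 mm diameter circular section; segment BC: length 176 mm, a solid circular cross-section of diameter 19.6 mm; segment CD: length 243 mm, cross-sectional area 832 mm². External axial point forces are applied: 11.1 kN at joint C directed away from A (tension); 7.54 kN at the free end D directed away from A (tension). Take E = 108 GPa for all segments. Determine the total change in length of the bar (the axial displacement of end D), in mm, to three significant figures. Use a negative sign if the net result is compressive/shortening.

Internal axial forces (sectioning from the free end, tension +): N_CD = 7.54 kN, N_BC = 18.64 kN, N_AB = 18.64 kN.
A_AB = 1170 mm².
A_BC = 301.7 mm².
δ_AB = 18640·712/(1170·108000) = 0.105 mm
δ_BC = 18640·176/(301.7·108000) = 0.1007 mm
δ_CD = 7540·243/(832·108000) = 0.02039 mm
δ = Σδ_i = 0.2261 mm.

0.226 mm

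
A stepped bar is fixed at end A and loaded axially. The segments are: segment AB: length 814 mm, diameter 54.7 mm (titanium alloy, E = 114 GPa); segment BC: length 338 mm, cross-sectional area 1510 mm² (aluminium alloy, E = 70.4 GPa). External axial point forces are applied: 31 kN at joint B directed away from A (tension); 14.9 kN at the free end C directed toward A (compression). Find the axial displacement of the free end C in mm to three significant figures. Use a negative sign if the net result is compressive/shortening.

Internal axial forces (sectioning from the free end, tension +): N_BC = -14.9 kN, N_AB = 16.1 kN.
A_AB = 2350 mm².
δ_AB = 16100·814/(2350·114000) = 0.04892 mm
δ_BC = -14900·338/(1510·70400) = -0.04738 mm
δ = Σδ_i = 0.001544 mm.

0.00154 mm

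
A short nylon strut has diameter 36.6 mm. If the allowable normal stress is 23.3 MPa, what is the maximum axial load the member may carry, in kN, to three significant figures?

24.5 kN

A = 1052 mm².
P_max = σ_allow · A = 23.3 · 1052 = 24510 N = 24.51 kN.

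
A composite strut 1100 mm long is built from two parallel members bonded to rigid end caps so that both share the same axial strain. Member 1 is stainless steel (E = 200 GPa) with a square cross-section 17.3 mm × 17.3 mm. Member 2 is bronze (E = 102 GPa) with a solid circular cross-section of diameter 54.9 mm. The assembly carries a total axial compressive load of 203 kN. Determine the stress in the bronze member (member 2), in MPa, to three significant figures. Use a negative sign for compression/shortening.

A_1 = 299.3 mm².
A_2 = 2367 mm².
Equal strain + equilibrium ⇒ each member carries load in proportion to AE: A₁E₁ = 59860000 N, A₂E₂ = 241500000 N, ΣAE = 301300000 N.
σ₂ = P·E₂/ΣAE = -203000·102000/301300000 = -68.72 MPa.

-68.7 MPa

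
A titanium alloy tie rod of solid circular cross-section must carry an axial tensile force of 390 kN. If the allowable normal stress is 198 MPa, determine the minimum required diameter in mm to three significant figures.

50.1 mm

Required area A ≥ P/σ_allow = 390000/198 = 1970 mm².
For a solid circular section, d ≥ √(4A/π) = 50.08 mm.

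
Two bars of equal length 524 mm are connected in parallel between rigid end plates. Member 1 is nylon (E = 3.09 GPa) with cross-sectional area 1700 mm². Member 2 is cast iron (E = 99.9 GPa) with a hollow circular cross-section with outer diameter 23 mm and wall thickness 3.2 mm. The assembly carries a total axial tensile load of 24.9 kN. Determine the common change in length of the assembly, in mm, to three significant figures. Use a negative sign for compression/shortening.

0.519 mm

A_2 = 199.1 mm².
Equal strain + equilibrium ⇒ each member carries load in proportion to AE: A₁E₁ = 5253000 N, A₂E₂ = 19890000 N, ΣAE = 25140000 N.
δ = PL/ΣAE = 24900·524/25140000 = 0.519 mm.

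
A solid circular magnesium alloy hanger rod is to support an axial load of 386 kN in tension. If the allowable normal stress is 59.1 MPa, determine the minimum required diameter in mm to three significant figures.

Required area A ≥ P/σ_allow = 386000/59.1 = 6531 mm².
For a solid circular section, d ≥ √(4A/π) = 91.19 mm.

91.2 mm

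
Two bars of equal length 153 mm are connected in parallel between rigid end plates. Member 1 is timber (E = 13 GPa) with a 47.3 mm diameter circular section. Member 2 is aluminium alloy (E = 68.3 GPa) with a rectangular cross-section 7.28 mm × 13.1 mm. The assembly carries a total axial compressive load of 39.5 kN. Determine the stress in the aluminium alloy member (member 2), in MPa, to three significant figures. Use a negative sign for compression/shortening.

-91.9 MPa

A_1 = 1757 mm².
A_2 = 95.37 mm².
Equal strain + equilibrium ⇒ each member carries load in proportion to AE: A₁E₁ = 22840000 N, A₂E₂ = 6514000 N, ΣAE = 29360000 N.
σ₂ = P·E₂/ΣAE = -39500·68300/29360000 = -91.9 MPa.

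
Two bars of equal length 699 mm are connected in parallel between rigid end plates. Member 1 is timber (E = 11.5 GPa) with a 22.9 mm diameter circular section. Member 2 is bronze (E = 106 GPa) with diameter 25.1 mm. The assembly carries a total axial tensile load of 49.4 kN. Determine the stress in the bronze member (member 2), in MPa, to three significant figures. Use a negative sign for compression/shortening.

91.6 MPa

A_1 = 411.9 mm².
A_2 = 494.8 mm².
Equal strain + equilibrium ⇒ each member carries load in proportion to AE: A₁E₁ = 4737000 N, A₂E₂ = 52450000 N, ΣAE = 57190000 N.
σ₂ = P·E₂/ΣAE = 49400·106000/57190000 = 91.57 MPa.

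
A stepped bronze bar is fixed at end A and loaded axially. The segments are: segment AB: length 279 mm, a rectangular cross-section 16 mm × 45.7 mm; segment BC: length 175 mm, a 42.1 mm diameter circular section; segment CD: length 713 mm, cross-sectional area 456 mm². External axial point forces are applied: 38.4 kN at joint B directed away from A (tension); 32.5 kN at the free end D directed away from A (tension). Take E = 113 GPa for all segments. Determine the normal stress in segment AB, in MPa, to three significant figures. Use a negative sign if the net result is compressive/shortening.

97.0 MPa

Internal axial forces (sectioning from the free end, tension +): N_CD = 32.5 kN, N_BC = 32.5 kN, N_AB = 70.9 kN.
A_AB = 731.2 mm².
σ_AB = N_AB/A_AB = 70900/731.2 = 96.96 MPa.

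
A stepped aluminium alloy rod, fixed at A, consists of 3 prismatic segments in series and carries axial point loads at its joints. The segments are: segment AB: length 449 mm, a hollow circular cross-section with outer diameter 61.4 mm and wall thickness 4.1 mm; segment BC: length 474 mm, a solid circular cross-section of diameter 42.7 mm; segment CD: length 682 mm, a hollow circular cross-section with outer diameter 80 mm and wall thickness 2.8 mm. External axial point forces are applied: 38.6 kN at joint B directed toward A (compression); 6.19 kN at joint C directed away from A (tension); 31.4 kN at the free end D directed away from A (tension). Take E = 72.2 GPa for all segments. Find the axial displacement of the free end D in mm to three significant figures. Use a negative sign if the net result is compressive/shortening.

Internal axial forces (sectioning from the free end, tension +): N_CD = 31.4 kN, N_BC = 37.59 kN, N_AB = -1.01 kN.
A_AB = 738.1 mm².
A_BC = 1432 mm².
A_CD = 679.1 mm².
δ_AB = -1010·449/(738.1·72200) = -0.00851 mm
δ_BC = 37590·474/(1432·72200) = 0.1723 mm
δ_CD = 31400·682/(679.1·72200) = 0.4368 mm
δ = Σδ_i = 0.6006 mm.

0.601 mm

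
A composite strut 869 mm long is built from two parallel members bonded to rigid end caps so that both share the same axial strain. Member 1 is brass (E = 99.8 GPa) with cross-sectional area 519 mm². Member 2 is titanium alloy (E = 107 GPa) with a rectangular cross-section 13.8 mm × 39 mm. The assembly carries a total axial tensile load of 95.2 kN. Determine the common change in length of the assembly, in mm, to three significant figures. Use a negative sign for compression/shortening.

0.756 mm

A_2 = 538.2 mm².
Equal strain + equilibrium ⇒ each member carries load in proportion to AE: A₁E₁ = 51800000 N, A₂E₂ = 57590000 N, ΣAE = 109400000 N.
δ = PL/ΣAE = 95200·869/109400000 = 0.7563 mm.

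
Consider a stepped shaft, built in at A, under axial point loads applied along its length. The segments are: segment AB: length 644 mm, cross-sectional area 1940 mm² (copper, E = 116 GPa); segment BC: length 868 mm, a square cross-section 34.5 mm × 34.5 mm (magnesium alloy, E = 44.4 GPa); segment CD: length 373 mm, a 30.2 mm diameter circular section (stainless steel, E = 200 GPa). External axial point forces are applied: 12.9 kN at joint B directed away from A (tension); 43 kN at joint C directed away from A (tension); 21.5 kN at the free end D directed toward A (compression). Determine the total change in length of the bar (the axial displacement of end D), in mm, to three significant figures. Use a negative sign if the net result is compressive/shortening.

0.396 mm

Internal axial forces (sectioning from the free end, tension +): N_CD = -21.5 kN, N_BC = 21.5 kN, N_AB = 34.4 kN.
A_BC = 1190 mm².
A_CD = 716.3 mm².
δ_AB = 34400·644/(1940·116000) = 0.09844 mm
δ_BC = 21500·868/(1190·44400) = 0.3531 mm
δ_CD = -21500·373/(716.3·200000) = -0.05598 mm
δ = Σδ_i = 0.3956 mm.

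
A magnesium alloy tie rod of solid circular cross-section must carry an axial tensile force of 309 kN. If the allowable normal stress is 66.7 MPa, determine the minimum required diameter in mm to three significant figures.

Required area A ≥ P/σ_allow = 309000/66.7 = 4633 mm².
For a solid circular section, d ≥ √(4A/π) = 76.8 mm.

76.8 mm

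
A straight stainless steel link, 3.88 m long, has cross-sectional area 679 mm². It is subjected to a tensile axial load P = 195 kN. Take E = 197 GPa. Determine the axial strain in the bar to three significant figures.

0.00146

σ = N/A = 287.2 MPa; ε = σ/E = 287.2/197000 = 1.458e-03.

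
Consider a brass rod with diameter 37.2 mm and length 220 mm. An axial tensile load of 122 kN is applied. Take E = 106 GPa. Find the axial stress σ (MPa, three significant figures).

A = 1087 mm².
σ = N/A = 122000/1087 = 112.2 MPa.

112 MPa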